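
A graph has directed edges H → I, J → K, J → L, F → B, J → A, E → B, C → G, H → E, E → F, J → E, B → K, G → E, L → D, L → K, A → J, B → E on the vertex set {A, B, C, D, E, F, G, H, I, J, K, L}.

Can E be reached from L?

No

Explore from L.
Distance 1: reach D, K.
The search from L is exhausted; no directed path reaches E.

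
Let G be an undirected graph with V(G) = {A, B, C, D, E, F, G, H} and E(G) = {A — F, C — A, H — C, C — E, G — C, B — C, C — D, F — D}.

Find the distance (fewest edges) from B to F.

Distance 0: B.
Distance 1: C.
Distance 2: A, D, E, G, H.
Distance 3: F — contains F.

3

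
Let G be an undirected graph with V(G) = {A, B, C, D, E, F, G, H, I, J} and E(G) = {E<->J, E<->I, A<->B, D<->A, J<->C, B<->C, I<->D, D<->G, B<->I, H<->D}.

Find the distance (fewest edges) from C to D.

3

Distance 0: C.
Distance 1: B, J.
Distance 2: A, E, I.
Distance 3: D — contains D.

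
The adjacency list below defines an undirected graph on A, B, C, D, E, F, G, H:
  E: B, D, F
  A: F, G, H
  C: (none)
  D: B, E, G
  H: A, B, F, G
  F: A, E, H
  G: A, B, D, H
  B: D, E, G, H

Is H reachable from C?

No

C has no edges, so nothing is reachable from it.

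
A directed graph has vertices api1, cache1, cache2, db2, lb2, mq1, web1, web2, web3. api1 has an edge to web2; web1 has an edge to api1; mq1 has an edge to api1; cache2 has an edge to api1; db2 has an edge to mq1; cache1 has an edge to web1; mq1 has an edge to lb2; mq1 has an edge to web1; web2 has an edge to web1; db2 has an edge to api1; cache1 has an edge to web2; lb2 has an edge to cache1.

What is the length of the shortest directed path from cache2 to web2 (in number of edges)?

Distance 0: cache2.
Distance 1: api1.
Distance 2: web2 — contains web2.

2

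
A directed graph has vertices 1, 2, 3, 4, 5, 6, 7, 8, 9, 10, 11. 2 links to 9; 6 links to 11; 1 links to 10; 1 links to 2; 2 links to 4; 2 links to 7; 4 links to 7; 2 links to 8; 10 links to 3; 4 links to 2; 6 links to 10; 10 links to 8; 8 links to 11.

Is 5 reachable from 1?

Explore from 1.
Distance 1: reach 2, 10.
Distance 2: reach 3, 4, 7, 8, 9.
Distance 3: reach 11.
The search from 1 is exhausted; no directed path reaches 5.

No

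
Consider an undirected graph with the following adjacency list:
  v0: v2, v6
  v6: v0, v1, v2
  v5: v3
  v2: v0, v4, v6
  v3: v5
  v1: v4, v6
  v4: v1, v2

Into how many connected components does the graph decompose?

2

From v0: component {v0, v1, v2, v4, v6}.
From v3: component {v3, v5}.
That's 2 components.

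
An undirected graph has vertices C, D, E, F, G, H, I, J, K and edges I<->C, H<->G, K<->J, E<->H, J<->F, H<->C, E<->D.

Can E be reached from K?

Explore from K.
Distance 1: reach J.
Distance 2: reach F.
The search is exhausted without reaching E; it lies in a different component.

No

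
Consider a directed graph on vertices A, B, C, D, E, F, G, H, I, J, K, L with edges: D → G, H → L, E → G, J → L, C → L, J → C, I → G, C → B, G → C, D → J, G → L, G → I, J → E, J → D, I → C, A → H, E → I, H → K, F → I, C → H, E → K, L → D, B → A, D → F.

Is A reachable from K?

K has no outgoing edges, so nothing is reachable from it.

No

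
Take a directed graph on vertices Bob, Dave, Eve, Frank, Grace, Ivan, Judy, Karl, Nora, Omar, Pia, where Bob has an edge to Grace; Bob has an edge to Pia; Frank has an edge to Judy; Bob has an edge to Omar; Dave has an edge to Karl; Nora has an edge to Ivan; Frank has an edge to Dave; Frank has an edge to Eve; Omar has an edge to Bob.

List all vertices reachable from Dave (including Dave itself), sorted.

Start at Dave.
Its neighbours: Karl.
Nothing further is reachable.

Dave, Karl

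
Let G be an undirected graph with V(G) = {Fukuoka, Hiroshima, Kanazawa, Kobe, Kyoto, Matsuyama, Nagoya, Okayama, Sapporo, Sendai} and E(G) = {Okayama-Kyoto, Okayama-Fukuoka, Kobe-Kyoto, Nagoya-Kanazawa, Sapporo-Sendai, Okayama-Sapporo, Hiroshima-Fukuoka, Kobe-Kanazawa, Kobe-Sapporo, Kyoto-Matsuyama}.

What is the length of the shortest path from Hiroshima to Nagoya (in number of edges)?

Distance 0: Hiroshima.
Distance 1: Fukuoka.
Distance 2: Okayama.
Distance 3: Kyoto, Sapporo.
Distance 4: Kobe, Matsuyama, Sendai.
Distance 5: Kanazawa.
Distance 6: Nagoya — contains Nagoya.

6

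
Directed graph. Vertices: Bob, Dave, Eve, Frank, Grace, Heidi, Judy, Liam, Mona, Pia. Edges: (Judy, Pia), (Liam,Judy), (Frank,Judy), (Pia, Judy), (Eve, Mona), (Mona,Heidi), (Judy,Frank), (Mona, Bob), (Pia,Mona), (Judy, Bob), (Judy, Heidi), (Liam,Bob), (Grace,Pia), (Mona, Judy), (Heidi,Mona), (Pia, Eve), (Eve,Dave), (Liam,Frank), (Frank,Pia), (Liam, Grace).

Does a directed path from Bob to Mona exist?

No

Bob has no outgoing edges, so nothing is reachable from it.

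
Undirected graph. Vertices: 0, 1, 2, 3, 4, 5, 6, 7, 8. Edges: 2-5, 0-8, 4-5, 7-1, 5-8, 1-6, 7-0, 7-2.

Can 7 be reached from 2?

Explore from 2.
Distance 1: reach 5, 7.
Found 7.

Yes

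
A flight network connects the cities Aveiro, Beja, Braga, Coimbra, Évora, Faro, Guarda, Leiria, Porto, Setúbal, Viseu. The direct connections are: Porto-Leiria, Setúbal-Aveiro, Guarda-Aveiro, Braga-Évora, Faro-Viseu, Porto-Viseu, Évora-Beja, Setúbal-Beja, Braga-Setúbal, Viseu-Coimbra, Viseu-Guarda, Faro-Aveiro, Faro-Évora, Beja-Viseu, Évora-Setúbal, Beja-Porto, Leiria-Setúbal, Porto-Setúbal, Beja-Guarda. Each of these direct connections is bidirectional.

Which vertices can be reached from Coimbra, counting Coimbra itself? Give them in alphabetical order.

Start at Coimbra.
Its neighbours: Viseu.
Then their neighbours: Beja, Faro, Guarda, Porto.
Then next layer: Aveiro, Évora, Leiria, Setúbal.
Then next layer: Braga.
Every vertex is now reached.

Aveiro, Beja, Braga, Coimbra, Évora, Faro, Guarda, Leiria, Porto, Setúbal, Viseu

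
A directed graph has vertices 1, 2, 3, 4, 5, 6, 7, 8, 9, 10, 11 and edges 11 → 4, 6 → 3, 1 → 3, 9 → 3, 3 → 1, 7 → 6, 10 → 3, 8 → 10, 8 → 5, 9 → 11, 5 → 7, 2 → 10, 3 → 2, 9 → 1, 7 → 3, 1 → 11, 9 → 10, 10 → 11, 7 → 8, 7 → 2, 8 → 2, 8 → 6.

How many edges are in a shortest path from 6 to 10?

Distance 0: 6.
Distance 1: 3.
Distance 2: 1, 2.
Distance 3: 10, 11 — contains 10.

3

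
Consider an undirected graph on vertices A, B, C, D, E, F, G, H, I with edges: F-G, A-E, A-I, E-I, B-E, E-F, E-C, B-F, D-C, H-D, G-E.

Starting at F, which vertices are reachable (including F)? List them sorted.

A, B, C, D, E, F, G, H, I

Start at F.
Its neighbours: B, E, G.
Then their neighbours: A, C, I.
Then next layer: D.
Then next layer: H.
Every vertex is now reached.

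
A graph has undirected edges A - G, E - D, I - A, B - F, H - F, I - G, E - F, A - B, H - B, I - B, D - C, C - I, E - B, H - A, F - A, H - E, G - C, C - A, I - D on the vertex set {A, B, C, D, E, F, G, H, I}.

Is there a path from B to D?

Yes

Explore from B.
Distance 1: reach A, E, F, H, I.
Distance 2: reach C, D, G.
Found D.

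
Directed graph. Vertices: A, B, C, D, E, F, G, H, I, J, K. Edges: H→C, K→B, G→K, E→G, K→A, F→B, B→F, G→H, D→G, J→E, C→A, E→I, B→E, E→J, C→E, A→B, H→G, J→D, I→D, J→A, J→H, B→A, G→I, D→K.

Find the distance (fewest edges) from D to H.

Distance 0: D.
Distance 1: G, K.
Distance 2: A, B, H, I — contains H.

2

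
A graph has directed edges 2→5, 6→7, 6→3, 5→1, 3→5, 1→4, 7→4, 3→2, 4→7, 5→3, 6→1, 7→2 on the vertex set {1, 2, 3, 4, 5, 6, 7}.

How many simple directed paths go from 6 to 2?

4

6→1→4→7→2
6→3→2
6→3→5→1→4→7→2
6→7→2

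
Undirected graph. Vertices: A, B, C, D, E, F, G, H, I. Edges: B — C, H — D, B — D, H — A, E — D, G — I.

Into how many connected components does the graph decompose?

From A: component {A, B, C, D, E, H}.
From F: component {F}.
From G: component {G, I}.
That's 3 components.

3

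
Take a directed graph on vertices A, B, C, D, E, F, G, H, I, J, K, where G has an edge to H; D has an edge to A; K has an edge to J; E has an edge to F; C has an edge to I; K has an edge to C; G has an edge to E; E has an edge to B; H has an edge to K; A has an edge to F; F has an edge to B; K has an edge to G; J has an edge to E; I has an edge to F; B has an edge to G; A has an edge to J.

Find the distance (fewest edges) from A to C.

6

Distance 0: A.
Distance 1: F, J.
Distance 2: B, E.
Distance 3: G.
Distance 4: H.
Distance 5: K.
Distance 6: C — contains C.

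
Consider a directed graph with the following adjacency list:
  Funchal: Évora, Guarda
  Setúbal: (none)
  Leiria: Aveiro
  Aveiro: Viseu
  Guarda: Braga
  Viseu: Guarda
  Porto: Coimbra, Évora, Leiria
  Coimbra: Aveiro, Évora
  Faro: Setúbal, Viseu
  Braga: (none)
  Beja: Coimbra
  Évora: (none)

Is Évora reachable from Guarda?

Explore from Guarda.
Distance 1: reach Braga.
The search from Guarda is exhausted; no directed path reaches Évora.

No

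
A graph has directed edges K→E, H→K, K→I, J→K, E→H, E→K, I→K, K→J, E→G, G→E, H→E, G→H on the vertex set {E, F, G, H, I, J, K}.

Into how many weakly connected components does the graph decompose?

From E: component {E, G, H, I, J, K}.
From F: component {F}.
That's 2 components.

2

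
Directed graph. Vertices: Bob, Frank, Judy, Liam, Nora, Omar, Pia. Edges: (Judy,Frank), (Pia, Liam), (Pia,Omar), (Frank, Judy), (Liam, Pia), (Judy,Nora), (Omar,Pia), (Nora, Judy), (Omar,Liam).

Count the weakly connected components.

From Bob: component {Bob}.
From Frank: component {Frank, Judy, Nora}.
From Liam: component {Liam, Omar, Pia}.
That's 3 components.

3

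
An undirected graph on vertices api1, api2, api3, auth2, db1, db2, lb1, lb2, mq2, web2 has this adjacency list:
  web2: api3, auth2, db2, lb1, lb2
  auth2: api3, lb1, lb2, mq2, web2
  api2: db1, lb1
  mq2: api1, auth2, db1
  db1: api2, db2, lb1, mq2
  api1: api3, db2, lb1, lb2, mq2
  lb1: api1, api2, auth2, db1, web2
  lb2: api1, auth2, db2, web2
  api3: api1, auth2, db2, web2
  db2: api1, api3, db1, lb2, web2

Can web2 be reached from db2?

Yes

Explore from db2.
Distance 1: reach api1, api3, db1, lb2, web2.
Found web2.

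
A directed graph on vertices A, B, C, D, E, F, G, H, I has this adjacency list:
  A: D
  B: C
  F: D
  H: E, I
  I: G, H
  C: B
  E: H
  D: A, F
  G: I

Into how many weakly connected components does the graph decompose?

3

From A: component {A, D, F}.
From B: component {B, C}.
From E: component {E, G, H, I}.
That's 3 components.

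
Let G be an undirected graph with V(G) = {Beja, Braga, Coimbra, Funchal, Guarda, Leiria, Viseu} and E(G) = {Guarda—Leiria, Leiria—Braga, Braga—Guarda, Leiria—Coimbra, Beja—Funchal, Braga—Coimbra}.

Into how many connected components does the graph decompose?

3

From Beja: component {Beja, Funchal}.
From Braga: component {Braga, Coimbra, Guarda, Leiria}.
From Viseu: component {Viseu}.
That's 3 components.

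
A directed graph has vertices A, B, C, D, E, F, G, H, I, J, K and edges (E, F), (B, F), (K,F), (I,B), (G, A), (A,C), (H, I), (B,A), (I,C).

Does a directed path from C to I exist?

C has no outgoing edges, so nothing is reachable from it.

No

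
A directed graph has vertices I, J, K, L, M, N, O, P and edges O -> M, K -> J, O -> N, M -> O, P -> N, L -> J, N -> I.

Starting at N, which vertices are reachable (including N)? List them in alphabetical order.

I, N

Start at N.
Its neighbours: I.
Nothing further is reachable.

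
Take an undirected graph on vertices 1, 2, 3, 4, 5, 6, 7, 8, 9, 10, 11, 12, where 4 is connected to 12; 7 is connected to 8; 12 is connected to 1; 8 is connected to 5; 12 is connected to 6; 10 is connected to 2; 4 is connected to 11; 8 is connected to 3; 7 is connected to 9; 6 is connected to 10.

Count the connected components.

From 1: component {1, 2, 4, 6, 10, 11, 12}.
From 3: component {3, 5, 7, 8, 9}.
That's 2 components.

2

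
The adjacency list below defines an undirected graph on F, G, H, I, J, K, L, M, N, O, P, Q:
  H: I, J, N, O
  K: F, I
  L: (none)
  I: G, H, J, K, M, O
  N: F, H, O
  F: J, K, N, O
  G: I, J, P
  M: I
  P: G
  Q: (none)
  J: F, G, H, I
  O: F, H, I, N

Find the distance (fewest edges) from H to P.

Distance 0: H.
Distance 1: I, J, N, O.
Distance 2: F, G, K, M.
Distance 3: P — contains P.

3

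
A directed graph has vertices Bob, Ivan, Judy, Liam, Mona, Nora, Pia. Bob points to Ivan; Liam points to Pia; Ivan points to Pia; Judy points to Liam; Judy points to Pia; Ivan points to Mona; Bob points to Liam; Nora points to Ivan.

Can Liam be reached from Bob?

Explore from Bob.
Distance 1: reach Ivan, Liam.
Found Liam.

Yes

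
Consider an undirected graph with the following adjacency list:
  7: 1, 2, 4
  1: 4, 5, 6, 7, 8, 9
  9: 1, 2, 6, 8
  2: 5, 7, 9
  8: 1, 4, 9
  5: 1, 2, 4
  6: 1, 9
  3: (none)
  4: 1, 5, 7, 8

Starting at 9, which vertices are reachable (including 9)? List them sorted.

Start at 9.
Its neighbours: 1, 2, 6, 8.
Then their neighbours: 4, 5, 7.
Nothing further is reachable.

1, 2, 4, 5, 6, 7, 8, 9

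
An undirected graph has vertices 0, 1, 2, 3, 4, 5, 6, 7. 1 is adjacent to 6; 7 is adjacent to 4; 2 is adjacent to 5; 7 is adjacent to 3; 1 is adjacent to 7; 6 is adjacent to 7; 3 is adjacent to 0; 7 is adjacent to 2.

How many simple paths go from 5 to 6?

5–2–7–1–6
5–2–7–6

2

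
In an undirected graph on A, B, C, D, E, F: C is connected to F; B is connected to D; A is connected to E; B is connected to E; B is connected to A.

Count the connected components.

2

From A: component {A, B, D, E}.
From C: component {C, F}.
That's 2 components.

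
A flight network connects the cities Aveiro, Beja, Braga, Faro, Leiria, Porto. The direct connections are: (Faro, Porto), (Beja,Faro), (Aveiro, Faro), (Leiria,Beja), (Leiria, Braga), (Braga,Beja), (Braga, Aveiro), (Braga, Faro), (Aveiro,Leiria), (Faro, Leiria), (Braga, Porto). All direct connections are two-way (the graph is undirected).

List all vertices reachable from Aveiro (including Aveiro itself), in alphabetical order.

Aveiro, Beja, Braga, Faro, Leiria, Porto

Start at Aveiro.
Its neighbours: Braga, Faro, Leiria.
Then their neighbours: Beja, Porto.
Every vertex is now reached.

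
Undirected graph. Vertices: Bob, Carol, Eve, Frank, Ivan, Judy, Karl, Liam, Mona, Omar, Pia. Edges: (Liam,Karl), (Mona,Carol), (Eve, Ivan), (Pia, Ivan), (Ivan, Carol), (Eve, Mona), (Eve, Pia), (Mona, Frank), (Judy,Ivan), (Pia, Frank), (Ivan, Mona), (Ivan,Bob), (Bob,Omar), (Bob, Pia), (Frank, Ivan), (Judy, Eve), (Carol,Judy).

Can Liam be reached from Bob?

No

Explore from Bob.
Distance 1: reach Ivan, Omar, Pia.
Distance 2: reach Carol, Eve, Frank, Judy, Mona.
The search is exhausted without reaching Liam; it lies in a different component.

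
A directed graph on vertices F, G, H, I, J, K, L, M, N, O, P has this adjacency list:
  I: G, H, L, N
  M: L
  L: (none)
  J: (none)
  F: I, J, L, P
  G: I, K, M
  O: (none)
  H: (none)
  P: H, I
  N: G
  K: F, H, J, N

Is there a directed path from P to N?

Explore from P.
Distance 1: reach H, I.
Distance 2: reach G, L, N.
Found N.

Yes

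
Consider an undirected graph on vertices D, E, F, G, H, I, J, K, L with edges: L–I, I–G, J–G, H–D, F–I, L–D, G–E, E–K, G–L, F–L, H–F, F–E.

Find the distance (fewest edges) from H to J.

4

Distance 0: H.
Distance 1: D, F.
Distance 2: E, I, L.
Distance 3: G, K.
Distance 4: J — contains J.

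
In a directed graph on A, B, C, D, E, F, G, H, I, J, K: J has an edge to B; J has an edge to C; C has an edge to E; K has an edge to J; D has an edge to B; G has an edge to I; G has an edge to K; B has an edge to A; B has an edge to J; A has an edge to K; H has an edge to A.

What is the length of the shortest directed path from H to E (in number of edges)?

5

Distance 0: H.
Distance 1: A.
Distance 2: K.
Distance 3: J.
Distance 4: B, C.
Distance 5: E — contains E.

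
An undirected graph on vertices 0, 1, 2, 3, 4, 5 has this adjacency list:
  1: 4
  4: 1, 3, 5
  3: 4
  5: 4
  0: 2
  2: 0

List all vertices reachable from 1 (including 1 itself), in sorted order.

1, 3, 4, 5

Start at 1.
Its neighbours: 4.
Then their neighbours: 3, 5.
Nothing further is reachable.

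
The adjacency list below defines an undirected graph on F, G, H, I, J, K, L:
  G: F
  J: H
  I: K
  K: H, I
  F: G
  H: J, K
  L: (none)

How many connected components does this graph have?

From F: component {F, G}.
From H: component {H, I, J, K}.
From L: component {L}.
That's 3 components.

3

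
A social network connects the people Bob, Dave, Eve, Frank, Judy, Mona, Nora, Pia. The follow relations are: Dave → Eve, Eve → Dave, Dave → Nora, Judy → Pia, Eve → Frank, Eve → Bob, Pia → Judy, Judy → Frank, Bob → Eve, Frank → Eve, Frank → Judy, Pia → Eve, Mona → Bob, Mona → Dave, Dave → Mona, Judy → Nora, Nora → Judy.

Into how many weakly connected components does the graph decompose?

1

From Bob: component {Bob, Dave, Eve, Frank, Judy, Mona, Nora, Pia}.
That's 1 component.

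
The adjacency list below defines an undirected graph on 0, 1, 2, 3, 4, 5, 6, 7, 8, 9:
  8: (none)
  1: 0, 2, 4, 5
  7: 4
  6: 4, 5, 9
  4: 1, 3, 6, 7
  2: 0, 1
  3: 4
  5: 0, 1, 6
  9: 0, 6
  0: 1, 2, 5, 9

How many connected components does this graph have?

From 0: component {0, 1, 2, 3, 4, 5, 6, 7, 9}.
From 8: component {8}.
That's 2 components.

2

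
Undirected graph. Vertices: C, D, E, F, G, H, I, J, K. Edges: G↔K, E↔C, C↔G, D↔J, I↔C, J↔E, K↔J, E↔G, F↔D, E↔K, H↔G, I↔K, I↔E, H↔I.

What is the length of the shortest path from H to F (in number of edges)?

Distance 0: H.
Distance 1: G, I.
Distance 2: C, E, K.
Distance 3: J.
Distance 4: D.
Distance 5: F — contains F.

5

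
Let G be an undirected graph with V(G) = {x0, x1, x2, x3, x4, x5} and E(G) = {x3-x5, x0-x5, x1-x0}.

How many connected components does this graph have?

From x0: component {x0, x1, x3, x5}.
From x2: component {x2}.
From x4: component {x4}.
That's 3 components.

3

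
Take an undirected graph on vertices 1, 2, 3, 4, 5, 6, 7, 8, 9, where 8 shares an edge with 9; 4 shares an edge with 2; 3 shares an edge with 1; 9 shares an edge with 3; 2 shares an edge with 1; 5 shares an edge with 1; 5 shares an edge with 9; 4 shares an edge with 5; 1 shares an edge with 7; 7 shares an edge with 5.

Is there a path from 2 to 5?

Yes

Explore from 2.
Distance 1: reach 1, 4.
Distance 2: reach 3, 5, 7.
Found 5.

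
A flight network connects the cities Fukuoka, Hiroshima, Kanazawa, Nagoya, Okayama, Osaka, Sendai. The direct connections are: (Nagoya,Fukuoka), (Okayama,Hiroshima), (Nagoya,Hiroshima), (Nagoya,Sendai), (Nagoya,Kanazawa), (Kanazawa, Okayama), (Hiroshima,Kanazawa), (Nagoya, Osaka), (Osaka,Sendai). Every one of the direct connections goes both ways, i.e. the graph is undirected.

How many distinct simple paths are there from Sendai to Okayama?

8

Sendai–Nagoya–Hiroshima–Kanazawa–Okayama
Sendai–Nagoya–Hiroshima–Okayama
Sendai–Nagoya–Kanazawa–Hiroshima–Okayama
Sendai–Nagoya–Kanazawa–Okayama
Sendai–Osaka–Nagoya–Hiroshima–Kanazawa–Okayama
Sendai–Osaka–Nagoya–Hiroshima–Okayama
Sendai–Osaka–Nagoya–Kanazawa–Hiroshima–Okayama
Sendai–Osaka–Nagoya–Kanazawa–Okayama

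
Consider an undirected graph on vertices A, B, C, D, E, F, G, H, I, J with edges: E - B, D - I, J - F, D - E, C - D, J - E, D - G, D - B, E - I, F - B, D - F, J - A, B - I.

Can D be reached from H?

H has no edges, so nothing is reachable from it.

No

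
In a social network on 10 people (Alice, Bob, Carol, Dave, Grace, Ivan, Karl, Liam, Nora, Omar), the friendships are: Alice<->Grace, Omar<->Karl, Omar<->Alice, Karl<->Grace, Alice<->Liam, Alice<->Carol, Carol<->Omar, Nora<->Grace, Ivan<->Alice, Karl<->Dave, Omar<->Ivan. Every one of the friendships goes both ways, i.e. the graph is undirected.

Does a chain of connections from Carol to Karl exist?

Explore from Carol.
Distance 1: reach Alice, Omar.
Distance 2: reach Grace, Ivan, Karl, Liam.
Found Karl.

Yes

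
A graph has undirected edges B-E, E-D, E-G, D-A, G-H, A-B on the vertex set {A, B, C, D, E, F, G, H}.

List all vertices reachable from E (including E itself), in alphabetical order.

A, B, D, E, G, H

Start at E.
Its neighbours: B, D, G.
Then their neighbours: A, H.
Nothing further is reachable.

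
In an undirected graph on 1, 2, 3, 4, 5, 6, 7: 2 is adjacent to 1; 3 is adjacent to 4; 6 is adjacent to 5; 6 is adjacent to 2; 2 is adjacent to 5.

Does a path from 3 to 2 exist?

Explore from 3.
Distance 1: reach 4.
The search is exhausted without reaching 2; it lies in a different component.

No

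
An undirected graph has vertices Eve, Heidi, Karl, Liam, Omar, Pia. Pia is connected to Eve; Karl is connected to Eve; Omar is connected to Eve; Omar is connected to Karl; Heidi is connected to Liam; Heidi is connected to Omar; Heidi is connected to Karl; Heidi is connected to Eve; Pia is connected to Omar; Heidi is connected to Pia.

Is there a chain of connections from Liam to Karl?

Explore from Liam.
Distance 1: reach Heidi.
Distance 2: reach Eve, Karl, Omar, Pia.
Found Karl.

Yes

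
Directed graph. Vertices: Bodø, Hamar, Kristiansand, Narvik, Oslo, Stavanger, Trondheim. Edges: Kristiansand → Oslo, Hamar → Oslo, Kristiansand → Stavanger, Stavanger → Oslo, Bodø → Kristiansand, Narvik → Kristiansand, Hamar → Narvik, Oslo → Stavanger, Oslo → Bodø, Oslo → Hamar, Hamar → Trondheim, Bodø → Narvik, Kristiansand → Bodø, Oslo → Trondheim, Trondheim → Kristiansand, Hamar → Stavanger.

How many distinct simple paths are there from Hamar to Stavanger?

Hamar→Narvik→Kristiansand→Oslo→Stavanger
Hamar→Narvik→Kristiansand→Stavanger
Hamar→Oslo→Bodø→Kristiansand→Stavanger
Hamar→Oslo→Bodø→Narvik→Kristiansand→Stavanger
Hamar→Oslo→Stavanger
Hamar→Oslo→Trondheim→Kristiansand→Stavanger
Hamar→Stavanger
Hamar→Trondheim→Kristiansand→Oslo→Stavanger
Hamar→Trondheim→Kristiansand→Stavanger

9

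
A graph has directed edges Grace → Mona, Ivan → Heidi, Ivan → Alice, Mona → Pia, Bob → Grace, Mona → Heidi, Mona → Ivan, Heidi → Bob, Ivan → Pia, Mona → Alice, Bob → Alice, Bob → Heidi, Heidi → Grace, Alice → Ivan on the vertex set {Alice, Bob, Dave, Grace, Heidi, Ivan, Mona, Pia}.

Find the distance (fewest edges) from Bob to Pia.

3

Distance 0: Bob.
Distance 1: Alice, Grace, Heidi.
Distance 2: Ivan, Mona.
Distance 3: Pia — contains Pia.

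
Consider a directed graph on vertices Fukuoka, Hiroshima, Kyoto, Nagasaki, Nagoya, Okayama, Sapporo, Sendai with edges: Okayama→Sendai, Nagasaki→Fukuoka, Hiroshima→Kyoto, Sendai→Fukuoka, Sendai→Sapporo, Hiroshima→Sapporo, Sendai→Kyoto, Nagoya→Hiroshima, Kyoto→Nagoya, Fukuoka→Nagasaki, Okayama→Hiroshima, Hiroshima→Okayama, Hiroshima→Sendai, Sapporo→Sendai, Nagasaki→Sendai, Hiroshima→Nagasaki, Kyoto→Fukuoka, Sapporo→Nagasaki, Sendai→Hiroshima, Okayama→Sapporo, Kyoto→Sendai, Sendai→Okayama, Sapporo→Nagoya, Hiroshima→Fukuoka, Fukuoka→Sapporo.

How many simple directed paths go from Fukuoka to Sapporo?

8

Fukuoka→Nagasaki→Sendai→Hiroshima→Okayama→Sapporo
Fukuoka→Nagasaki→Sendai→Hiroshima→Sapporo
Fukuoka→Nagasaki→Sendai→Kyoto→Nagoya→Hiroshima→Okayama→Sapporo
Fukuoka→Nagasaki→Sendai→Kyoto→Nagoya→Hiroshima→Sapporo
Fukuoka→Nagasaki→Sendai→Okayama→Hiroshima→Sapporo
Fukuoka→Nagasaki→Sendai→Okayama→Sapporo
Fukuoka→Nagasaki→Sendai→Sapporo
Fukuoka→Sapporo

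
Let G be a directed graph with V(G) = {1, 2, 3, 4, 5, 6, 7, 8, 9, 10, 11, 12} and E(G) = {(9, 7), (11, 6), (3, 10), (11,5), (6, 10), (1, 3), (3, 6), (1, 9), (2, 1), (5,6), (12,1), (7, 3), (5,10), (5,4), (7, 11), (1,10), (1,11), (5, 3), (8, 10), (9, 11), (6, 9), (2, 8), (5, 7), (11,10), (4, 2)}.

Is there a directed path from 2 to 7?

Explore from 2.
Distance 1: reach 1, 8.
Distance 2: reach 3, 9, 10, 11.
Distance 3: reach 5, 6, 7.
Found 7.

Yes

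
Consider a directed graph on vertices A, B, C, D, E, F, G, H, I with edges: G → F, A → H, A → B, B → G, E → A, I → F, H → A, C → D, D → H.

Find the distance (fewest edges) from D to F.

Distance 0: D.
Distance 1: H.
Distance 2: A.
Distance 3: B.
Distance 4: G.
Distance 5: F — contains F.

5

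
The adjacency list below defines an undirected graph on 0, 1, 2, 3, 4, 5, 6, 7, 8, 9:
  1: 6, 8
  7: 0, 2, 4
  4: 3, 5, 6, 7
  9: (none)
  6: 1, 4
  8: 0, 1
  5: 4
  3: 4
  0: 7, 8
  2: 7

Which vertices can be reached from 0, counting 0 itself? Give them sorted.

Start at 0.
Its neighbours: 7, 8.
Then their neighbours: 1, 2, 4.
Then next layer: 3, 5, 6.
Nothing further is reachable.

0, 1, 2, 3, 4, 5, 6, 7, 8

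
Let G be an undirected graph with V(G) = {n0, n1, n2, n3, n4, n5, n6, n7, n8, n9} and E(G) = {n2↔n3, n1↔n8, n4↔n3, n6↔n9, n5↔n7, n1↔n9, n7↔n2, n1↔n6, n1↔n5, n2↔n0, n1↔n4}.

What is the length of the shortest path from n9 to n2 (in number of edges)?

4

Distance 0: n9.
Distance 1: n1, n6.
Distance 2: n4, n5, n8.
Distance 3: n3, n7.
Distance 4: n2 — contains n2.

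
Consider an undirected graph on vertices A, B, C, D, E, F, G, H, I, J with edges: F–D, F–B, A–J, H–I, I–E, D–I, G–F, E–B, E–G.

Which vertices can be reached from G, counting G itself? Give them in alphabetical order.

Start at G.
Its neighbours: E, F.
Then their neighbours: B, D, I.
Then next layer: H.
Nothing further is reachable.

B, D, E, F, G, H, I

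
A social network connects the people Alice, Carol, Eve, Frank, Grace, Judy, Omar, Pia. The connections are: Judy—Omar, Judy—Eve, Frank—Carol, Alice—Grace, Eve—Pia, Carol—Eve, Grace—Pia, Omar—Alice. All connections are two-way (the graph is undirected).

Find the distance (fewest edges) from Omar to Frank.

4

Distance 0: Omar.
Distance 1: Alice, Judy.
Distance 2: Eve, Grace.
Distance 3: Carol, Pia.
Distance 4: Frank — contains Frank.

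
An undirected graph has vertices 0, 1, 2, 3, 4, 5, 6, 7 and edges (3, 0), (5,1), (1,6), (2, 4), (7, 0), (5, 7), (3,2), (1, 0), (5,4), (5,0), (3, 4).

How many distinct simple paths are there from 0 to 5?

5

0–1–5
0–3–2–4–5
0–3–4–5
0–5
0–7–5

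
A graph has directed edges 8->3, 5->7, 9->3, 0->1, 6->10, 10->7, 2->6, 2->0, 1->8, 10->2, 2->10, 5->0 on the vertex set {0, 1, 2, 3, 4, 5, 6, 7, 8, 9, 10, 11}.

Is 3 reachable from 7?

7 has no outgoing edges, so nothing is reachable from it.

No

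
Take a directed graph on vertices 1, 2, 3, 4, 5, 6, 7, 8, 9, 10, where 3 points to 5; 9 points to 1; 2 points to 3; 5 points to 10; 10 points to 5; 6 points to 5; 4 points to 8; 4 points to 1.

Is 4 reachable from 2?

Explore from 2.
Distance 1: reach 3.
Distance 2: reach 5.
Distance 3: reach 10.
The search from 2 is exhausted; no directed path reaches 4.

No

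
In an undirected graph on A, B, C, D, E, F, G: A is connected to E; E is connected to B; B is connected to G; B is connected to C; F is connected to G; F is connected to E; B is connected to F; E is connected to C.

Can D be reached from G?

No

Explore from G.
Distance 1: reach B, F.
Distance 2: reach C, E.
Distance 3: reach A.
The search is exhausted without reaching D; it lies in a different component.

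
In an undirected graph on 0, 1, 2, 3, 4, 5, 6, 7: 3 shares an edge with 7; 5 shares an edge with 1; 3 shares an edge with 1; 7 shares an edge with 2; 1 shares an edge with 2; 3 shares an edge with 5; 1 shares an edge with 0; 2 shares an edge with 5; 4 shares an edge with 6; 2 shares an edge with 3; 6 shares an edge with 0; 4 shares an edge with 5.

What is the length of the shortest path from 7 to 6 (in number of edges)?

4

Distance 0: 7.
Distance 1: 2, 3.
Distance 2: 1, 5.
Distance 3: 0, 4.
Distance 4: 6 — contains 6.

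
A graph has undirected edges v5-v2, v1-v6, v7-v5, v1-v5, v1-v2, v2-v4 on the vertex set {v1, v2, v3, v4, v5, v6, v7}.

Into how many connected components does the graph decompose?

2

From v1: component {v1, v2, v4, v5, v6, v7}.
From v3: component {v3}.
That's 2 components.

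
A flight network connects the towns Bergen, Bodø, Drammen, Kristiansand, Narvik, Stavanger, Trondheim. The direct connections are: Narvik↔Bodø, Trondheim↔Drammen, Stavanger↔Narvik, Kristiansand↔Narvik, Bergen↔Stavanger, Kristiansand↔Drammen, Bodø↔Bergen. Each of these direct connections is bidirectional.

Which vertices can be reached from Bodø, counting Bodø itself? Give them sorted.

Start at Bodø.
Its neighbours: Bergen, Narvik.
Then their neighbours: Kristiansand, Stavanger.
Then next layer: Drammen.
Then next layer: Trondheim.
Every vertex is now reached.

Bergen, Bodø, Drammen, Kristiansand, Narvik, Stavanger, Trondheim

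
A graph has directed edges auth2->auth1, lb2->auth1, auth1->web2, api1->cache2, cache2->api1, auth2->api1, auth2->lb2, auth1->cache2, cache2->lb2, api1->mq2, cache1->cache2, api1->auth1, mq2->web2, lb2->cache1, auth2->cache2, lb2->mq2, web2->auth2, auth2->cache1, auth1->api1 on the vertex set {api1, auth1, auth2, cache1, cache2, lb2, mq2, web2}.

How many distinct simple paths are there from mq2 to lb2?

7

mq2→web2→auth2→api1→auth1→cache2→lb2
mq2→web2→auth2→api1→cache2→lb2
mq2→web2→auth2→auth1→api1→cache2→lb2
mq2→web2→auth2→auth1→cache2→lb2
mq2→web2→auth2→cache1→cache2→lb2
mq2→web2→auth2→cache2→lb2
mq2→web2→auth2→lb2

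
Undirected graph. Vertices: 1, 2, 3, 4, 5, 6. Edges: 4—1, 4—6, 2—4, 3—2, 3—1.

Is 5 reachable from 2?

No

Explore from 2.
Distance 1: reach 3, 4.
Distance 2: reach 1, 6.
The search is exhausted without reaching 5; it lies in a different component.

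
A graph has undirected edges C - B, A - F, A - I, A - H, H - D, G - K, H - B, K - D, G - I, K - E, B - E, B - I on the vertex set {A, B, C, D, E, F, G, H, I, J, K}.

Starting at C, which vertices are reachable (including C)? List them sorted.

Start at C.
Its neighbours: B.
Then their neighbours: E, H, I.
Then next layer: A, D, G, K.
Then next layer: F.
Nothing further is reachable.

A, B, C, D, E, F, G, H, I, K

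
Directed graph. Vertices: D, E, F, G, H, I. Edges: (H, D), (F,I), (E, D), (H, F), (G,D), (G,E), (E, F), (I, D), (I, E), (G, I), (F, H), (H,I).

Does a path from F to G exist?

No

Explore from F.
Distance 1: reach H, I.
Distance 2: reach D, E.
The search from F is exhausted; no directed path reaches G.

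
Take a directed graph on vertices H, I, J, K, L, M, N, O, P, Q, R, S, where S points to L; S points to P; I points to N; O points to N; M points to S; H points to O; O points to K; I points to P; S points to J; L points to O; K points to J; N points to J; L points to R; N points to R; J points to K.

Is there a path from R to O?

No

R has no outgoing edges, so nothing is reachable from it.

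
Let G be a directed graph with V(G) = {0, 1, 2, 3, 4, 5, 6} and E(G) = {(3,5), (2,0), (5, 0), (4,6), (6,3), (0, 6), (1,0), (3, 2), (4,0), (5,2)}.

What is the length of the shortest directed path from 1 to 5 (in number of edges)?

Distance 0: 1.
Distance 1: 0.
Distance 2: 6.
Distance 3: 3.
Distance 4: 2, 5 — contains 5.

4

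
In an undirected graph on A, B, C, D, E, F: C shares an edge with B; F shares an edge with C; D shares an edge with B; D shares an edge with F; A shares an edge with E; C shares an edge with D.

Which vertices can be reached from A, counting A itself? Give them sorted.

A, E

Start at A.
Its neighbours: E.
Nothing further is reachable.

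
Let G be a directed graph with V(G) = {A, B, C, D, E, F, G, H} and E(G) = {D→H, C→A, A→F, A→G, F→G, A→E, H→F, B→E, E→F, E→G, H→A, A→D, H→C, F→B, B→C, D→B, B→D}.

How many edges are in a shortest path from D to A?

Distance 0: D.
Distance 1: B, H.
Distance 2: A, C, E, F — contains A.

2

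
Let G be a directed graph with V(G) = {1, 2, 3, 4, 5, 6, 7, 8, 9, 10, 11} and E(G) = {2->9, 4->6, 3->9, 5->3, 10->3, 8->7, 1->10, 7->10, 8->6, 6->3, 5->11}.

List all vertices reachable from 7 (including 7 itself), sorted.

3, 7, 9, 10

Start at 7.
Its neighbours: 10.
Then their neighbours: 3.
Then next layer: 9.
Nothing further is reachable.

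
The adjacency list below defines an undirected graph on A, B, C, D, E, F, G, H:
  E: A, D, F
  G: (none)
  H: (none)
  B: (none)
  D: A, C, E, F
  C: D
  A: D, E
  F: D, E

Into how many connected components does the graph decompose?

4

From A: component {A, C, D, E, F}.
From B: component {B}.
From G: component {G}.
From H: component {H}.
That's 4 components.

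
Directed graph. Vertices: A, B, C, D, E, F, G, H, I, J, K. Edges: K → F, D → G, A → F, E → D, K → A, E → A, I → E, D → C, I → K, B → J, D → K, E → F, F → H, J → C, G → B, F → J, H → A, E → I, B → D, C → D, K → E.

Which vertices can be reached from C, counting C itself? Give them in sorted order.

A, B, C, D, E, F, G, H, I, J, K

Start at C.
Its neighbours: D.
Then their neighbours: G, K.
Then next layer: A, B, E, F.
Then next layer: H, I, J.
Every vertex is now reached.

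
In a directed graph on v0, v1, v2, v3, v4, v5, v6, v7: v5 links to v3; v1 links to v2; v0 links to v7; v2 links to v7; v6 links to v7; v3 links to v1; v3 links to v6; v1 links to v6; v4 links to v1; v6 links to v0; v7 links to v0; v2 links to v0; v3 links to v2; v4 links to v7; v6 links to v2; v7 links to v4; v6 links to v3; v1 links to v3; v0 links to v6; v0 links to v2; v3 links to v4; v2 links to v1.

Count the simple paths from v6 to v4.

v6→v0→v2→v1→v3→v4
v6→v0→v2→v7→v4
v6→v0→v7→v4
v6→v2→v0→v7→v4
v6→v2→v1→v3→v4
v6→v2→v7→v4
v6→v3→v1→v2→v0→v7→v4
v6→v3→v1→v2→v7→v4
v6→v3→v2→v0→v7→v4
v6→v3→v2→v7→v4
v6→v3→v4
v6→v7→v0→v2→v1→v3→v4
v6→v7→v4

13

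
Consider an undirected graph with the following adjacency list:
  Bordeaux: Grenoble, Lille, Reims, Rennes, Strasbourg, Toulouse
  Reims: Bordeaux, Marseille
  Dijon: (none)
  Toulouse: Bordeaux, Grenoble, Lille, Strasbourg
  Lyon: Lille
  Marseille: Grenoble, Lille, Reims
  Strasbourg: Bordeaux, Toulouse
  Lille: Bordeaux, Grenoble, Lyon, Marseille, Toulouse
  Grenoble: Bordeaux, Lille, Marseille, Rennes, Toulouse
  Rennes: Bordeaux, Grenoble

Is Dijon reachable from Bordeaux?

No

Explore from Bordeaux.
Distance 1: reach Grenoble, Lille, Reims, Rennes, Strasbourg, Toulouse.
Distance 2: reach Lyon, Marseille.
The search is exhausted without reaching Dijon; it lies in a different component.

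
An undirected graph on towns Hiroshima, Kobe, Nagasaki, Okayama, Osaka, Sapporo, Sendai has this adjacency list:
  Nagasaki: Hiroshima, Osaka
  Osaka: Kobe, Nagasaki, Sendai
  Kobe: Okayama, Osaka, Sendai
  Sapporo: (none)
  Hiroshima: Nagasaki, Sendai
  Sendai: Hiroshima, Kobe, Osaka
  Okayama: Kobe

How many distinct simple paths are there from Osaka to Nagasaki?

Osaka–Kobe–Sendai–Hiroshima–Nagasaki
Osaka–Nagasaki
Osaka–Sendai–Hiroshima–Nagasaki

3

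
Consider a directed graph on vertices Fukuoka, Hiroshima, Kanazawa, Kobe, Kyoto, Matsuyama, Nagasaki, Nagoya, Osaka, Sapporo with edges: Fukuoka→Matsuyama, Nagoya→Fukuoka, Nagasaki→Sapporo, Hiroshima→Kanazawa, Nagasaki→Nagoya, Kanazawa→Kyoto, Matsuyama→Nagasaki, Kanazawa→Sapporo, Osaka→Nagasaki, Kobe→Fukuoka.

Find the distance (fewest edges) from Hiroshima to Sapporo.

2

Distance 0: Hiroshima.
Distance 1: Kanazawa.
Distance 2: Kyoto, Sapporo — contains Sapporo.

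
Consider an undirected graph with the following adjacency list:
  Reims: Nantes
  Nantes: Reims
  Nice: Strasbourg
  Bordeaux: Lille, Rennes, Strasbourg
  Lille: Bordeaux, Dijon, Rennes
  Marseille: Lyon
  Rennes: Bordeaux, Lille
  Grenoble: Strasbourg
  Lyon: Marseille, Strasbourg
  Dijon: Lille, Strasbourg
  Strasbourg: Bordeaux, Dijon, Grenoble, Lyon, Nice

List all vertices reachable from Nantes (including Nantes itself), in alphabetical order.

Nantes, Reims

Start at Nantes.
Its neighbours: Reims.
Nothing further is reachable.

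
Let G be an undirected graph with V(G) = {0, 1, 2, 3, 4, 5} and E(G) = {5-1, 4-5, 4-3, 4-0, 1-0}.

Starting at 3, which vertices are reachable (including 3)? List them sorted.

Start at 3.
Its neighbours: 4.
Then their neighbours: 0, 5.
Then next layer: 1.
Nothing further is reachable.

0, 1, 3, 4, 5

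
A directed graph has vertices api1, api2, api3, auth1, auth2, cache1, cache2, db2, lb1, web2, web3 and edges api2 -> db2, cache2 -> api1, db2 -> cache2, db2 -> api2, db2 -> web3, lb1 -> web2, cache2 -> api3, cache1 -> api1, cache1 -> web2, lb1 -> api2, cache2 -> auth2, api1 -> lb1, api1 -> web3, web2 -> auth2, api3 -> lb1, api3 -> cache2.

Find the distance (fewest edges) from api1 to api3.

Distance 0: api1.
Distance 1: lb1, web3.
Distance 2: api2, web2.
Distance 3: auth2, db2.
Distance 4: cache2.
Distance 5: api3 — contains api3.

5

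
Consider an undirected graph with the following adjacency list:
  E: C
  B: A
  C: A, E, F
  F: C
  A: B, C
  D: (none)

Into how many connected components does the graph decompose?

From A: component {A, B, C, E, F}.
From D: component {D}.
That's 2 components.

2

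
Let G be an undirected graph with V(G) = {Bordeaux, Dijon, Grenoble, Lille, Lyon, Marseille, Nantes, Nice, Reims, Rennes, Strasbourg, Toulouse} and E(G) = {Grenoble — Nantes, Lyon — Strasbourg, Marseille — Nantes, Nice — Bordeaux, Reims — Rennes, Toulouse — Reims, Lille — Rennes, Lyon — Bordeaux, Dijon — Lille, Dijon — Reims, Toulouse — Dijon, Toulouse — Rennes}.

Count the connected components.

3

From Bordeaux: component {Bordeaux, Lyon, Nice, Strasbourg}.
From Dijon: component {Dijon, Lille, Reims, Rennes, Toulouse}.
From Grenoble: component {Grenoble, Marseille, Nantes}.
That's 3 components.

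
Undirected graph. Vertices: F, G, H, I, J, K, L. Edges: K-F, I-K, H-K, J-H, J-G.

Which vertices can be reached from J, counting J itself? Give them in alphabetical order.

F, G, H, I, J, K

Start at J.
Its neighbours: G, H.
Then their neighbours: K.
Then next layer: F, I.
Nothing further is reachable.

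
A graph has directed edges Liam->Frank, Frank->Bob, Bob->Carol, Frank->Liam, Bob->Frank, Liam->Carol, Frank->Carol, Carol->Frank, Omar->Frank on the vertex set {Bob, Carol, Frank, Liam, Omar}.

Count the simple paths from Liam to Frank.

Liam→Carol→Frank
Liam→Frank

2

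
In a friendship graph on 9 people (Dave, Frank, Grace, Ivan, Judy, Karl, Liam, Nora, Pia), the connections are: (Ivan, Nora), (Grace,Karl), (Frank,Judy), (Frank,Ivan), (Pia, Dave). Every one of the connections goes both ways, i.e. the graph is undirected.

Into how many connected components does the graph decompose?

From Dave: component {Dave, Pia}.
From Frank: component {Frank, Ivan, Judy, Nora}.
From Grace: component {Grace, Karl}.
From Liam: component {Liam}.
That's 4 components.

4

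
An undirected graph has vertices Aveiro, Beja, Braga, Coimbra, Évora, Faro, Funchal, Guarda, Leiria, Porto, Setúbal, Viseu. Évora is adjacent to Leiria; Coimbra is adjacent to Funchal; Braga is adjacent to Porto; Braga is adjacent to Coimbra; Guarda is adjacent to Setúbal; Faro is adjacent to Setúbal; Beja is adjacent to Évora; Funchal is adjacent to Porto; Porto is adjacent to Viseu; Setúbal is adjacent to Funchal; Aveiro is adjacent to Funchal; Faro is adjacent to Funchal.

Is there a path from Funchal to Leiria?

No

Explore from Funchal.
Distance 1: reach Aveiro, Coimbra, Faro, Porto, Setúbal.
Distance 2: reach Braga, Guarda, Viseu.
The search is exhausted without reaching Leiria; it lies in a different component.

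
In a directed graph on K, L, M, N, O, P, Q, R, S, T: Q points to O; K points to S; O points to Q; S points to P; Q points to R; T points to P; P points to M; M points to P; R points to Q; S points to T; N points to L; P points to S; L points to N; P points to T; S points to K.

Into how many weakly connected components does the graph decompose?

From K: component {K, M, P, S, T}.
From L: component {L, N}.
From O: component {O, Q, R}.
That's 3 components.

3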